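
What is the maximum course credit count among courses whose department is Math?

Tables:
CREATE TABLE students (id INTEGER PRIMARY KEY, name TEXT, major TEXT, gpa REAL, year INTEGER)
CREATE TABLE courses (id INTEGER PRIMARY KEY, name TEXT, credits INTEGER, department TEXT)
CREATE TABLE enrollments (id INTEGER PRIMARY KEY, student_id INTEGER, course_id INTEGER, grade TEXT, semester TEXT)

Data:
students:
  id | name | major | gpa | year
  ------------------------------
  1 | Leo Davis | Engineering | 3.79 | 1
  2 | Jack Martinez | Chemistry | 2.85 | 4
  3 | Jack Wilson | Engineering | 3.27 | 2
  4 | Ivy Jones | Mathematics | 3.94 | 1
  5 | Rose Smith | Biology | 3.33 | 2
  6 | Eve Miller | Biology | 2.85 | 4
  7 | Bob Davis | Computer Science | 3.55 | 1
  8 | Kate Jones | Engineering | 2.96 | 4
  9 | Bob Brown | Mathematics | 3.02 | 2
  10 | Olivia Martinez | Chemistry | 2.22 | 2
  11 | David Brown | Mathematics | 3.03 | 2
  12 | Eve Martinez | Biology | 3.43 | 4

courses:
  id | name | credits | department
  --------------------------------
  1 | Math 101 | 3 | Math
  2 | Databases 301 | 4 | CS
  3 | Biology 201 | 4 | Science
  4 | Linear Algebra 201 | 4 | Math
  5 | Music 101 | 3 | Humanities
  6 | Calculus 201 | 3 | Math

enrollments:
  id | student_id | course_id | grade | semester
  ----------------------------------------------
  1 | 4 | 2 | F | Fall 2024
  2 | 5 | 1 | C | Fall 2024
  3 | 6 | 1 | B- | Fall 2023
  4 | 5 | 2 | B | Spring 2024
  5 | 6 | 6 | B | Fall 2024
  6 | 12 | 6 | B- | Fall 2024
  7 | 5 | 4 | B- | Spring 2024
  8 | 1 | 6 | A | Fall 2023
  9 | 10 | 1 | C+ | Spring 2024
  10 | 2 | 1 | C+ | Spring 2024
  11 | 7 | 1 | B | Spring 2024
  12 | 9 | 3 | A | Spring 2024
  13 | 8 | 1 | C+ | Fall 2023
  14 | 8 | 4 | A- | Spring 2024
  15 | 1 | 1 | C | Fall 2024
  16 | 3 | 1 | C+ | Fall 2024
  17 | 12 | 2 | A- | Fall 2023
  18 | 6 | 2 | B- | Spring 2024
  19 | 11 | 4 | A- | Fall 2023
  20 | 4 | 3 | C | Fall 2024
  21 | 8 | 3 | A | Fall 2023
SELECT MAX(credits) FROM courses WHERE department = 'Math'

Execution result:
4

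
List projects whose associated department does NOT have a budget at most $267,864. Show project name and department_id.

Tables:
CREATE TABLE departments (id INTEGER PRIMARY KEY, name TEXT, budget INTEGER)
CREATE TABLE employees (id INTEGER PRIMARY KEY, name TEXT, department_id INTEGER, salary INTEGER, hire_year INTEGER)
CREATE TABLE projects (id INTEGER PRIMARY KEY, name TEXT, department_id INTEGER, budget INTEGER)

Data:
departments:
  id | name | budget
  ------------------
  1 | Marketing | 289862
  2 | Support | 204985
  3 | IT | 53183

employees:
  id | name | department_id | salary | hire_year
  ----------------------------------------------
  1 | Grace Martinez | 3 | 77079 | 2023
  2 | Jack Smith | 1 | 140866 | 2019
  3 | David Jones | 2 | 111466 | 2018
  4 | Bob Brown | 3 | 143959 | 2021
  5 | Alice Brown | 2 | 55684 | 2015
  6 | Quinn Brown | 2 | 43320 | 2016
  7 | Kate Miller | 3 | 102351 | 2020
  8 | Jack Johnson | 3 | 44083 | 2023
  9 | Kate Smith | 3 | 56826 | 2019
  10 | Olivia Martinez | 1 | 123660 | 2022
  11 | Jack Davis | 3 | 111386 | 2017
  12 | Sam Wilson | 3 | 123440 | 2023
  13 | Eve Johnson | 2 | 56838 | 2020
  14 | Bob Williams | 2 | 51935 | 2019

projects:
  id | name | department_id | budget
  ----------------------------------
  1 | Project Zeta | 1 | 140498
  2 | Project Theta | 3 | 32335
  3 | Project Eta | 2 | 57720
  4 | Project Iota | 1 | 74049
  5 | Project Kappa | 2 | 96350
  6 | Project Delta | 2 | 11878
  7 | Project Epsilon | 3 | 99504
SELECT name, department_id FROM projects WHERE department_id NOT IN (SELECT id FROM departments WHERE budget <= 267864)

Execution result:
name | department_id
Project Zeta | 1
Project Iota | 1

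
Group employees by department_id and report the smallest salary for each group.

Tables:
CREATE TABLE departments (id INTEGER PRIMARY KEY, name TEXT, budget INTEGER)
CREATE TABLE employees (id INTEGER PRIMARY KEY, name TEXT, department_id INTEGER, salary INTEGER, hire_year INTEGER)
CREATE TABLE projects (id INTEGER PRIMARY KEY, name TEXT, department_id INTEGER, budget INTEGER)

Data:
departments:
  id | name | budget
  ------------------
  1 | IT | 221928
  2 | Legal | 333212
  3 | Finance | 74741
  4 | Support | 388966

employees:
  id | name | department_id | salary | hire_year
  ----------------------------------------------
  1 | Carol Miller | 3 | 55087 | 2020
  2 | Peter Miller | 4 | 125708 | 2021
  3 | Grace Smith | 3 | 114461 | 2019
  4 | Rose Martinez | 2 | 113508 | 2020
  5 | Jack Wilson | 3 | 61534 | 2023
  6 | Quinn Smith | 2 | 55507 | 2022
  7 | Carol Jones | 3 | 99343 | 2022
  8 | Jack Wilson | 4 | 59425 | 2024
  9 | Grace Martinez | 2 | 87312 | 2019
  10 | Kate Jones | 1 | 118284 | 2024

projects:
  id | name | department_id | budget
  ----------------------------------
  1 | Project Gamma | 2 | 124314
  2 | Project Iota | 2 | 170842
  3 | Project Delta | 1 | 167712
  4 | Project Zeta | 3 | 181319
SELECT department_id, MIN(salary) AS min_salary FROM employees GROUP BY department_id

Execution result:
department_id | min_salary
1 | 118284
2 | 55507
3 | 55087
4 | 59425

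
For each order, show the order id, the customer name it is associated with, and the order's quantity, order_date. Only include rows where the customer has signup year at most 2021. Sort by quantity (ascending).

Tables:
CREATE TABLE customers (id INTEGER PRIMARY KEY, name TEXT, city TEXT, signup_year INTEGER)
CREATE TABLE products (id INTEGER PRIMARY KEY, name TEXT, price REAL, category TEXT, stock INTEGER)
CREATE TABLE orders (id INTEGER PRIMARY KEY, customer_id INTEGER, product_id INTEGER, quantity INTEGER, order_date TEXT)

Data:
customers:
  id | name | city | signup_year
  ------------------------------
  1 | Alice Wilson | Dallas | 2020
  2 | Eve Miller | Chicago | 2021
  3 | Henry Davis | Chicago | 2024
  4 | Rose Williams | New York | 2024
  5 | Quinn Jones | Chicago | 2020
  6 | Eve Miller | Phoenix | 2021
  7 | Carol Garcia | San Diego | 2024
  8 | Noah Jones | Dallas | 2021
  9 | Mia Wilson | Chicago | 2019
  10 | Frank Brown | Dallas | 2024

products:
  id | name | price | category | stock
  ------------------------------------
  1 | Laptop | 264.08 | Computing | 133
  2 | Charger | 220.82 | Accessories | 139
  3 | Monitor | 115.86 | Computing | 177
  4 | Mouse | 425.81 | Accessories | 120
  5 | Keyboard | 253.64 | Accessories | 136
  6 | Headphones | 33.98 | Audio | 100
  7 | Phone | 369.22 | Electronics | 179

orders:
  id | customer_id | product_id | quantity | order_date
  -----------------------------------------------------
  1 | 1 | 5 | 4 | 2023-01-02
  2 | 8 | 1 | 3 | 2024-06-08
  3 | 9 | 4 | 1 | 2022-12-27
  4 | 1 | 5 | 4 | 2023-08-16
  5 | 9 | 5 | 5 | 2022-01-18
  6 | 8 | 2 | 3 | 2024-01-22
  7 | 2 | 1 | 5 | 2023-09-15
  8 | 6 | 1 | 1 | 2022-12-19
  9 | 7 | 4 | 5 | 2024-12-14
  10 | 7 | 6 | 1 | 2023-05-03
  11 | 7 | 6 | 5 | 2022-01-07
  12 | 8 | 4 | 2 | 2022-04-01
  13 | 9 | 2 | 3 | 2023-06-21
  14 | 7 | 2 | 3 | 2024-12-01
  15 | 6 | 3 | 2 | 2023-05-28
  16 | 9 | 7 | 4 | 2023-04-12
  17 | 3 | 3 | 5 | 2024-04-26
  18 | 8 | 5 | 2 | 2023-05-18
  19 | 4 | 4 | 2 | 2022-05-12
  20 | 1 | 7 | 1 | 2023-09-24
SELECT c.id, p.name AS customer, c.quantity, c.order_date FROM orders c JOIN customers p ON c.customer_id = p.id WHERE p.signup_year <= 2021 ORDER BY c.quantity ASC

Execution result:
id | customer | quantity | order_date
3 | Mia Wilson | 1 | 2022-12-27
8 | Eve Miller | 1 | 2022-12-19
20 | Alice Wilson | 1 | 2023-09-24
12 | Noah Jones | 2 | 2022-04-01
15 | Eve Miller | 2 | 2023-05-28
18 | Noah Jones | 2 | 2023-05-18
2 | Noah Jones | 3 | 2024-06-08
6 | Noah Jones | 3 | 2024-01-22
13 | Mia Wilson | 3 | 2023-06-21
1 | Alice Wilson | 4 | 2023-01-02
4 | Alice Wilson | 4 | 2023-08-16
16 | Mia Wilson | 4 | 2023-04-12
5 | Mia Wilson | 5 | 2022-01-18
7 | Eve Miller | 5 | 2023-09-15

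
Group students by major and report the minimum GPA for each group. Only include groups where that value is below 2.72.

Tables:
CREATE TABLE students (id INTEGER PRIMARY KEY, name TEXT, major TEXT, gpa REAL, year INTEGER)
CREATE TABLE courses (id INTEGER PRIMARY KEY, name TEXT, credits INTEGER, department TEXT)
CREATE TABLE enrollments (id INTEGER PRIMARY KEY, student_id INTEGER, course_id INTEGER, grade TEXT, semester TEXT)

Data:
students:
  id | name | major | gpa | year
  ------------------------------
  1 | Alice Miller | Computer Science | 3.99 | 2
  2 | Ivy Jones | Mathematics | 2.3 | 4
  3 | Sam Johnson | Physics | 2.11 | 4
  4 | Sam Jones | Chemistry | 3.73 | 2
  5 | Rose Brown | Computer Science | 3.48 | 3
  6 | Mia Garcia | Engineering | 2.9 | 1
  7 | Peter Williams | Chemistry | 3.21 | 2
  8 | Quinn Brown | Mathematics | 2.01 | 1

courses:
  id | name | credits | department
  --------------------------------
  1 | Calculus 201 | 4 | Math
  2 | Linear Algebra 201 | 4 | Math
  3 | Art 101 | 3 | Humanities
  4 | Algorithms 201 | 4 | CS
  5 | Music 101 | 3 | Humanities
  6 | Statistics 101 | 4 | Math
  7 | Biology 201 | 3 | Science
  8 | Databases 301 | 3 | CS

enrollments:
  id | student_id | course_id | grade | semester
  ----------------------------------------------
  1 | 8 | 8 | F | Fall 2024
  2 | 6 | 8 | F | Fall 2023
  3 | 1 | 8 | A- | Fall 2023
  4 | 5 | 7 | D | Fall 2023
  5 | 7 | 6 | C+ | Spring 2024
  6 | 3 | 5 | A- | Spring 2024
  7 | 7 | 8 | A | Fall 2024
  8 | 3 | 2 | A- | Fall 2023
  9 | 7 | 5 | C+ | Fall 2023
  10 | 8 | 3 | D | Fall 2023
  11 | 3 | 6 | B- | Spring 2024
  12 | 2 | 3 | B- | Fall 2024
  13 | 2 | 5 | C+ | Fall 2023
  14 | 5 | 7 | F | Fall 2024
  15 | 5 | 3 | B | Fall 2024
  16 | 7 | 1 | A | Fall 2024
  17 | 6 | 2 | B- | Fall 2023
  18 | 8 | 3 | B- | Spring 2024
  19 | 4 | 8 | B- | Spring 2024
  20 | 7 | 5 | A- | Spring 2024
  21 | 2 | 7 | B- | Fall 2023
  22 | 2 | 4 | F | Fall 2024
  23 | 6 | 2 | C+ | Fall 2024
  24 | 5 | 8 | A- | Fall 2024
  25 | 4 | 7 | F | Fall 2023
SELECT major, MIN(gpa) AS min_gpa FROM students GROUP BY major HAVING MIN(gpa) < 2.72

Execution result:
major | min_gpa
Mathematics | 2.01
Physics | 2.11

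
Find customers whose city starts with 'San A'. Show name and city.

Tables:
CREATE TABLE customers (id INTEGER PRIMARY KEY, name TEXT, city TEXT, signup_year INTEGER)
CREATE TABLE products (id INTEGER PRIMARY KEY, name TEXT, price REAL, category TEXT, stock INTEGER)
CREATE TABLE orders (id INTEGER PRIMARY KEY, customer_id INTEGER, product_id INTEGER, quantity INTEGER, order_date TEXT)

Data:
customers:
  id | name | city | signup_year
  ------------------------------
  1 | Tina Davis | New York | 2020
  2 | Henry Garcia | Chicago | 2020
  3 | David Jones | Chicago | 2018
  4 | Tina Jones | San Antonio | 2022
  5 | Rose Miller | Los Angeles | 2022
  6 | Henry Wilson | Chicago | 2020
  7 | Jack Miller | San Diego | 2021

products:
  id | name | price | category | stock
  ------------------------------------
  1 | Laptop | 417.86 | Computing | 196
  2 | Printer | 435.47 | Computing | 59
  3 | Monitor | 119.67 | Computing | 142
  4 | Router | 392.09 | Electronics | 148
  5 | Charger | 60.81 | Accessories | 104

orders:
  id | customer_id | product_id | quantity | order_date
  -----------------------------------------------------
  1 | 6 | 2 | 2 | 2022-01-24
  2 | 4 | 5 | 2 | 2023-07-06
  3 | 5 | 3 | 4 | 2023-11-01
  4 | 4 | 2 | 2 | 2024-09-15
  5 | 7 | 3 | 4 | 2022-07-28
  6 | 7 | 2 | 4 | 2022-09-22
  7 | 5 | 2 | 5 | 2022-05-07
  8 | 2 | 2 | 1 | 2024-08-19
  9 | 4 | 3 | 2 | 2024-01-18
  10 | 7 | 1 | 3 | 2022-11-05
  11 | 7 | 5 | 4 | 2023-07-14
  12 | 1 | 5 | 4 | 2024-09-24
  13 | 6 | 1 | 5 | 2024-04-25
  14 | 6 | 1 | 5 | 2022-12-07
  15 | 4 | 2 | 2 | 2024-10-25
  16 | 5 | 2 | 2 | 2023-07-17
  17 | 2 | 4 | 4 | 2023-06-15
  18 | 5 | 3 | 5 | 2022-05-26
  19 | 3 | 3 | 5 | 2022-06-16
SELECT name, city FROM customers WHERE city LIKE 'San A%'

Execution result:
name | city
Tina Jones | San Antonio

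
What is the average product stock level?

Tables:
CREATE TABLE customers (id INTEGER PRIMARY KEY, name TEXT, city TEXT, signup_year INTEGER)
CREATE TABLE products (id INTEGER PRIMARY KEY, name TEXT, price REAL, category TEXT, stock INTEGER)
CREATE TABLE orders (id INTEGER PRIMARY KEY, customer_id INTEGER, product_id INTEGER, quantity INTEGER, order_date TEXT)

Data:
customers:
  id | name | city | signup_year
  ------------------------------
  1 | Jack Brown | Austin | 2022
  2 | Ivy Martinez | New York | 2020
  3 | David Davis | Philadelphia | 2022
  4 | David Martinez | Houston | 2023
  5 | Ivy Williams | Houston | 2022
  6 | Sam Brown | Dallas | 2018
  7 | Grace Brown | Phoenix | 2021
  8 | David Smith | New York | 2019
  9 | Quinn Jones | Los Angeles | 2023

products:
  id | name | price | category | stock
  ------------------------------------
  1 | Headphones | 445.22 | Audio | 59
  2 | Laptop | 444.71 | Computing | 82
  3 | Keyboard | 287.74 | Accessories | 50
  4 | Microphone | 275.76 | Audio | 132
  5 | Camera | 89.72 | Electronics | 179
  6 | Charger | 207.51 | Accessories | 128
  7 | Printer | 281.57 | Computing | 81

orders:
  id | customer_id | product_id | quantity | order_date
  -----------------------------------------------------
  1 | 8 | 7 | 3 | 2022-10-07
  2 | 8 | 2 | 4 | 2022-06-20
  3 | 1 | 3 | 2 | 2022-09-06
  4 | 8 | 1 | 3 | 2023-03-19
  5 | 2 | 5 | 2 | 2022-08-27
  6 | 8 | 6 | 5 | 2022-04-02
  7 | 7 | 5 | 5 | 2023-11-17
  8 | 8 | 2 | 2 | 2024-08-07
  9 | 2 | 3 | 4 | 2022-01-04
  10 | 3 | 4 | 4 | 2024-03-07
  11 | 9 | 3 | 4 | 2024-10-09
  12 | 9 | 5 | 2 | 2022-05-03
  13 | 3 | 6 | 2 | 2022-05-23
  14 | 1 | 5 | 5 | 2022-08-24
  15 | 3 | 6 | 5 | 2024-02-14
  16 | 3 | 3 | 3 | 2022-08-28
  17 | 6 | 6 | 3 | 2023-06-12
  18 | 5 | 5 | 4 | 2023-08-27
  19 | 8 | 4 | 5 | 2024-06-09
SELECT AVG(stock) FROM products

Execution result:
101.57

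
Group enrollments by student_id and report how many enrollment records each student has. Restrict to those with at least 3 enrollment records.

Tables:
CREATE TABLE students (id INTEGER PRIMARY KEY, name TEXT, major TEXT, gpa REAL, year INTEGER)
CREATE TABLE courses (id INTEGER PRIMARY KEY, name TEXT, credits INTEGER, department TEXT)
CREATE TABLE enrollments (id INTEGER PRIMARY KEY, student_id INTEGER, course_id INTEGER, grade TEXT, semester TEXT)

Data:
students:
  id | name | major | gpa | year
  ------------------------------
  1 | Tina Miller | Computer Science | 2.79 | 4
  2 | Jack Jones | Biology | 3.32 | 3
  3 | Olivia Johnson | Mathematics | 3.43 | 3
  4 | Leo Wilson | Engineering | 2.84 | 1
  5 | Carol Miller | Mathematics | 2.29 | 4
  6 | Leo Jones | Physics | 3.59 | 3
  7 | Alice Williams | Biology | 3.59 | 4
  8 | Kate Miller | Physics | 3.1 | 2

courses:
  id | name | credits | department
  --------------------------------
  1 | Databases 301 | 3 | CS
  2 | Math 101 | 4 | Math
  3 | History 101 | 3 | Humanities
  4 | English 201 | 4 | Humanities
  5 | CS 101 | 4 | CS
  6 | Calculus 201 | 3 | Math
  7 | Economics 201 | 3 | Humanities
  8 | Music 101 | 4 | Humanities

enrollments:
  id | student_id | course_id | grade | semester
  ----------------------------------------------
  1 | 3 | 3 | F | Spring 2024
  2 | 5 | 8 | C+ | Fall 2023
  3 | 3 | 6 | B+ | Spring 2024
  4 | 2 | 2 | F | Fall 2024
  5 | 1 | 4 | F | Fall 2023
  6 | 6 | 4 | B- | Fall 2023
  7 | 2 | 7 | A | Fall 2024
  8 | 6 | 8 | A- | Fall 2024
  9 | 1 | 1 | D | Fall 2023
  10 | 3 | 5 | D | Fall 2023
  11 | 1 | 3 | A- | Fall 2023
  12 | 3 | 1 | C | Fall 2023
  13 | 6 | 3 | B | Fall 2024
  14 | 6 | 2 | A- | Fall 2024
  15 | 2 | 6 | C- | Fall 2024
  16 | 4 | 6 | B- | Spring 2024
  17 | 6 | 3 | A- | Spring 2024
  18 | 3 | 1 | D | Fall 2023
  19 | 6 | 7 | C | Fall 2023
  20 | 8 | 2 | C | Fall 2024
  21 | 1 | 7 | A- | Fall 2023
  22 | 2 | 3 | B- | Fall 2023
SELECT student_id, COUNT(*) AS enrollment_count FROM enrollments GROUP BY student_id HAVING COUNT(*) >= 3

Execution result:
student_id | enrollment_count
1 | 4
2 | 4
3 | 5
6 | 6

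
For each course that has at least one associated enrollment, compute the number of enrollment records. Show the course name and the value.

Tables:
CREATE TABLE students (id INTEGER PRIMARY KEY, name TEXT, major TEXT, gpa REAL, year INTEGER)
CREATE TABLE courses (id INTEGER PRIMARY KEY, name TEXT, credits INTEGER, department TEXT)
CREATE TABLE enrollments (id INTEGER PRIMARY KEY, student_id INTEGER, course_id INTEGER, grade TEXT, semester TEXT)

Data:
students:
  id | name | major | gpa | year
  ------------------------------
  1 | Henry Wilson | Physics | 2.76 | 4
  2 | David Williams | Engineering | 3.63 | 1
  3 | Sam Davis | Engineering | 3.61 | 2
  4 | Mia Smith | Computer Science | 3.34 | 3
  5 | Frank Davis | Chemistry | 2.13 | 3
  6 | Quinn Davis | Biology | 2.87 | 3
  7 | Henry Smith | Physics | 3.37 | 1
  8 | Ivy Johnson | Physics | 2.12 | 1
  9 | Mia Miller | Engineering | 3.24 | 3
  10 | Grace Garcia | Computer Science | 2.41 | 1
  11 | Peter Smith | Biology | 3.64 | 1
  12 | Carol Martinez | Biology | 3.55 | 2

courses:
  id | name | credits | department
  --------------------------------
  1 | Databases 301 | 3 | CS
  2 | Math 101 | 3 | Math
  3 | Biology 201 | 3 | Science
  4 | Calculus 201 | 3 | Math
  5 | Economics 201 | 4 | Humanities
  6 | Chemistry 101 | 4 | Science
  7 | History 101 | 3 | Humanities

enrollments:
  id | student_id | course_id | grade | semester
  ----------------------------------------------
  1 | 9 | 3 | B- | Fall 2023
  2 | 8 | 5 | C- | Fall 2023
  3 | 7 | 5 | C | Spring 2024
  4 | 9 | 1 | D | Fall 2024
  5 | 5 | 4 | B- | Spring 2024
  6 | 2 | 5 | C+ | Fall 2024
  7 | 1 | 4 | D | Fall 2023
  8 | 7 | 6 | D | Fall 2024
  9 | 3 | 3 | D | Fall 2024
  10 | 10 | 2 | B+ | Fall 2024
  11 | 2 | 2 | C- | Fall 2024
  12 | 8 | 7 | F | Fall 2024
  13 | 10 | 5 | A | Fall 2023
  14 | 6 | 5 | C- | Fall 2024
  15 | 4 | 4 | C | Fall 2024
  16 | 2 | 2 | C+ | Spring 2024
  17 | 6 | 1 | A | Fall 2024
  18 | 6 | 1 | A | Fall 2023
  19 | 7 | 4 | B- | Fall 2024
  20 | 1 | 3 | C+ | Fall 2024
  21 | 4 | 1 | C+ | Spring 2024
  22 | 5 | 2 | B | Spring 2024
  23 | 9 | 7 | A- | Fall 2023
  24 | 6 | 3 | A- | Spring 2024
SELECT p.name, COUNT(*) AS n FROM enrollments c JOIN courses p ON c.course_id = p.id GROUP BY p.id, p.name

Execution result:
name | n
Databases 301 | 4
Math 101 | 4
Biology 201 | 4
Calculus 201 | 4
Economics 201 | 5
Chemistry 101 | 1
History 101 | 2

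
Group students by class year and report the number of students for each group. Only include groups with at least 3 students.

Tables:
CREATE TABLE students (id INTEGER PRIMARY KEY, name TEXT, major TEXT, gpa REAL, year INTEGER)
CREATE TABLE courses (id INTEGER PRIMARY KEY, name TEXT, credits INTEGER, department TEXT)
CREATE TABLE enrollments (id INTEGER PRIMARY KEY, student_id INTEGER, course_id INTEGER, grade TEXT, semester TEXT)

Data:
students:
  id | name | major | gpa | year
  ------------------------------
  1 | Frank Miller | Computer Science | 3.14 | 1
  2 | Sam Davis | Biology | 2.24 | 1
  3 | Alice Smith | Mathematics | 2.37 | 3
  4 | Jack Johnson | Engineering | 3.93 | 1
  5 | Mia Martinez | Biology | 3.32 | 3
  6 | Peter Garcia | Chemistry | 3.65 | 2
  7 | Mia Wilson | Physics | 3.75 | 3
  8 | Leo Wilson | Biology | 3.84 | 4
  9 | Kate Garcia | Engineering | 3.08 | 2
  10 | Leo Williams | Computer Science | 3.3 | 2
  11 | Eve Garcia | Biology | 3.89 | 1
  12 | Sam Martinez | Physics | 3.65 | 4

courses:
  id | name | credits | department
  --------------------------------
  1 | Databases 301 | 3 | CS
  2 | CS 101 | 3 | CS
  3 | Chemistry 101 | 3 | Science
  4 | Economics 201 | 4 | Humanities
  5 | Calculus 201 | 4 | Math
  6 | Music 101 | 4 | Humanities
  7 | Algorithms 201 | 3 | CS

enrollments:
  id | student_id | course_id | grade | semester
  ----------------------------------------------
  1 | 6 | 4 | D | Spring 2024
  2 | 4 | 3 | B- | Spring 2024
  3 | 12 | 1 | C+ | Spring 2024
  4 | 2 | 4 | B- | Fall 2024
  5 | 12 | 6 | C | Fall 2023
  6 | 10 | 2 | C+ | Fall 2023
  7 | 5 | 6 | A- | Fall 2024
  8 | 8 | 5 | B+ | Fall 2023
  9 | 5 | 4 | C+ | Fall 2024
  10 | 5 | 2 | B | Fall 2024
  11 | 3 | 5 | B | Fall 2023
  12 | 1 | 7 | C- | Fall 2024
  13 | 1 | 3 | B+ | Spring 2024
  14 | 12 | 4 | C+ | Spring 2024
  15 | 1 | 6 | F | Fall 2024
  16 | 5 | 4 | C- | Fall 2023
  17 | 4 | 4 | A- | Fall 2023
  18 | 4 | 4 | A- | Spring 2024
SELECT year, COUNT(*) AS n FROM students GROUP BY year HAVING COUNT(*) >= 3

Execution result:
year | n
1 | 4
2 | 3
3 | 3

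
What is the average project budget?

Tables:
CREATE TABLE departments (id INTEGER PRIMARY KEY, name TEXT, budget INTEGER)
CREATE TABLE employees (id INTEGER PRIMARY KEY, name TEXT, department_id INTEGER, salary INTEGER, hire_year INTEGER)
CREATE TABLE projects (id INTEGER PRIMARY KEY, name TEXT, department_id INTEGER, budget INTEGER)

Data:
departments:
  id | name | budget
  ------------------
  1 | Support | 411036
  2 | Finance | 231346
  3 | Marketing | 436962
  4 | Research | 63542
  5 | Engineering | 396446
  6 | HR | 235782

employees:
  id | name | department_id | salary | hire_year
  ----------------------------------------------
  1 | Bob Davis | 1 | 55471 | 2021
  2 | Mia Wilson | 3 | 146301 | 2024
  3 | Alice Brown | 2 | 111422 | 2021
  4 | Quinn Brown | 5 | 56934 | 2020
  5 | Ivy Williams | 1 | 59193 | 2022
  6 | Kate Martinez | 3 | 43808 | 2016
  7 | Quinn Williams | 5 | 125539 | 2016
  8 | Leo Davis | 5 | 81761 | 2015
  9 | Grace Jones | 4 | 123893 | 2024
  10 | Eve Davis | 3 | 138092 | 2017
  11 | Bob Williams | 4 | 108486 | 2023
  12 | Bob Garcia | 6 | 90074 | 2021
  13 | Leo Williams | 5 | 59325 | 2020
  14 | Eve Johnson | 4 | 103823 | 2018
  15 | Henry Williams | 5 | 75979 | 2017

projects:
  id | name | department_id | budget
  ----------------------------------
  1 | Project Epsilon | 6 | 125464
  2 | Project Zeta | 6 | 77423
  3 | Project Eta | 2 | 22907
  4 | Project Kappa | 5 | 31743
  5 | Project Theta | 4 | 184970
SELECT AVG(budget) FROM projects

Execution result:
88501.40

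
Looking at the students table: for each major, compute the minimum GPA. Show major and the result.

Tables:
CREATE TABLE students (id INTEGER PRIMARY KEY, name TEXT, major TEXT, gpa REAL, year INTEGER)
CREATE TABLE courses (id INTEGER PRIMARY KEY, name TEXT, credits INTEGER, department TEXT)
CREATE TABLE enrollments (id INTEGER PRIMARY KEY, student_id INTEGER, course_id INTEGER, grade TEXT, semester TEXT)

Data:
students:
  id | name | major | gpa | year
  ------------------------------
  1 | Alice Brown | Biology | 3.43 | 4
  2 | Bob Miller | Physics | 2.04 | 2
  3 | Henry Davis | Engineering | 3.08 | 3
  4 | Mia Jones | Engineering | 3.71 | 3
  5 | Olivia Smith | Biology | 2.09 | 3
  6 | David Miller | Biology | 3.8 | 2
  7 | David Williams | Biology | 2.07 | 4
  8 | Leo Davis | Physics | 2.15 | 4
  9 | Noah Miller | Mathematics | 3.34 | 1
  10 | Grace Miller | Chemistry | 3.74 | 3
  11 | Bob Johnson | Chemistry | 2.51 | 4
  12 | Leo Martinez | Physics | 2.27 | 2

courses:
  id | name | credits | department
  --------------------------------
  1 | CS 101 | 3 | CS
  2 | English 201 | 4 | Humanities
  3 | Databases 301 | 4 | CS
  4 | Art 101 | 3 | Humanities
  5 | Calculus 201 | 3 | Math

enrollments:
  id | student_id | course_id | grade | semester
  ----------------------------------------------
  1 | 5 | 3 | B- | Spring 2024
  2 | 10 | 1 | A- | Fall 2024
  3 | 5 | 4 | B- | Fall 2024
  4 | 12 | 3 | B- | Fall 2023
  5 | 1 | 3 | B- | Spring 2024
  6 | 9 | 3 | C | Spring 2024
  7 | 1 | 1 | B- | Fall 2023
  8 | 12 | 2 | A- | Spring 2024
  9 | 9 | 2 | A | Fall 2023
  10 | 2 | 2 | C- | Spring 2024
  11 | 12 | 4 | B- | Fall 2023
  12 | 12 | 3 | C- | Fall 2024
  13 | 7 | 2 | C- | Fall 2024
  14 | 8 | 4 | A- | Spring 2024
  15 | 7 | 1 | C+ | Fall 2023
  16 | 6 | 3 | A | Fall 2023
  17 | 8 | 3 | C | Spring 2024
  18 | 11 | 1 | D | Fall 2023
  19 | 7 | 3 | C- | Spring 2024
SELECT major, MIN(gpa) AS min_gpa FROM students GROUP BY major

Execution result:
major | min_gpa
Biology | 2.07
Chemistry | 2.51
Engineering | 3.08
Mathematics | 3.34
Physics | 2.04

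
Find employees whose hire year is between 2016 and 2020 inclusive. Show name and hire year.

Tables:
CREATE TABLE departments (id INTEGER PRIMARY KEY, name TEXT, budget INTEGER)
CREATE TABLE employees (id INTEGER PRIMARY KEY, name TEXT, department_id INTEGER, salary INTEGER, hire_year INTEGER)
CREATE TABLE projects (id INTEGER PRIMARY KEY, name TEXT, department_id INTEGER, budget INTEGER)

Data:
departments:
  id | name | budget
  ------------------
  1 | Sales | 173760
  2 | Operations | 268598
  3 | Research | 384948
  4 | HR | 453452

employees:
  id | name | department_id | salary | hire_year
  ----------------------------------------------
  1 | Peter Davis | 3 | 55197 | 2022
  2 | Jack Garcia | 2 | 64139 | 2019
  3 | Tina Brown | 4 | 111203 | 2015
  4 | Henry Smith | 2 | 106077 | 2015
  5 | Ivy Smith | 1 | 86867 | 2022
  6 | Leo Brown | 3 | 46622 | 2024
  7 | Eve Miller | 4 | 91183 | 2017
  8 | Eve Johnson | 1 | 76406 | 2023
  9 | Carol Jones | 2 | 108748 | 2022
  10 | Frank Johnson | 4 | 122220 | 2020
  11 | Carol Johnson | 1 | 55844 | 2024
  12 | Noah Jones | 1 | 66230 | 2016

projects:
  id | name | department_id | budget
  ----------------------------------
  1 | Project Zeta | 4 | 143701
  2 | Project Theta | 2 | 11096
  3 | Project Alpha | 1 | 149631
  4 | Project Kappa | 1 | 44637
SELECT name, hire_year FROM employees WHERE hire_year BETWEEN 2016 AND 2020

Execution result:
name | hire_year
Jack Garcia | 2019
Eve Miller | 2017
Frank Johnson | 2020
Noah Jones | 2016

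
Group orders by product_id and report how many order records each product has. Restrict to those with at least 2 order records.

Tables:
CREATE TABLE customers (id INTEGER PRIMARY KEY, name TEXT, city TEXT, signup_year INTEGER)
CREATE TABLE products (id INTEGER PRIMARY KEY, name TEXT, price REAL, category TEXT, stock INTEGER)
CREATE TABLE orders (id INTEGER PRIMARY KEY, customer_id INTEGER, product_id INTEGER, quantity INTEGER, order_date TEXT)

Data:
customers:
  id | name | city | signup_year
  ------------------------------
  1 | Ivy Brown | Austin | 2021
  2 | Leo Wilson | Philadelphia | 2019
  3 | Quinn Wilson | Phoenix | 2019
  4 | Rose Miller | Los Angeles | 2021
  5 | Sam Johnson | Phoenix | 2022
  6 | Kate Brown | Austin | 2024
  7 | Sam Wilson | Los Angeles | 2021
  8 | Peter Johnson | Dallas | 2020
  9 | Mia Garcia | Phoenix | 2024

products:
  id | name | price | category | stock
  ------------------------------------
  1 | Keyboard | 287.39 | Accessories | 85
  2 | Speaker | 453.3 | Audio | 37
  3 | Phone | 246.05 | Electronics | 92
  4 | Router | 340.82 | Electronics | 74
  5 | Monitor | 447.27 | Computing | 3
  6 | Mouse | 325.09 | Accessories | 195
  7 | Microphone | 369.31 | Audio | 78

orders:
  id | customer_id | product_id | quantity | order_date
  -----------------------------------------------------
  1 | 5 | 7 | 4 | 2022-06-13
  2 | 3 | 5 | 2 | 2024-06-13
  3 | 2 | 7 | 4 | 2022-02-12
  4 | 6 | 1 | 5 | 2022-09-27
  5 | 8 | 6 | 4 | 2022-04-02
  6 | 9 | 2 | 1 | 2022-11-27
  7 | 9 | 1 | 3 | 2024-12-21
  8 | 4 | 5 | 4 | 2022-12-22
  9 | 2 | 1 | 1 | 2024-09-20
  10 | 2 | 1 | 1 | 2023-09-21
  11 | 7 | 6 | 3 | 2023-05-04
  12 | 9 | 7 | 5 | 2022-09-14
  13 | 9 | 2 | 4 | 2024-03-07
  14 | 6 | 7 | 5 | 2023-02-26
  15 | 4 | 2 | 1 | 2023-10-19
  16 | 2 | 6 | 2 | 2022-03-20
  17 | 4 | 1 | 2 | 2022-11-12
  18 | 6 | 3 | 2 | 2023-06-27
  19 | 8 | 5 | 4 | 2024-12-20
SELECT product_id, COUNT(*) AS order_count FROM orders GROUP BY product_id HAVING COUNT(*) >= 2

Execution result:
product_id | order_count
1 | 5
2 | 3
5 | 3
6 | 3
7 | 4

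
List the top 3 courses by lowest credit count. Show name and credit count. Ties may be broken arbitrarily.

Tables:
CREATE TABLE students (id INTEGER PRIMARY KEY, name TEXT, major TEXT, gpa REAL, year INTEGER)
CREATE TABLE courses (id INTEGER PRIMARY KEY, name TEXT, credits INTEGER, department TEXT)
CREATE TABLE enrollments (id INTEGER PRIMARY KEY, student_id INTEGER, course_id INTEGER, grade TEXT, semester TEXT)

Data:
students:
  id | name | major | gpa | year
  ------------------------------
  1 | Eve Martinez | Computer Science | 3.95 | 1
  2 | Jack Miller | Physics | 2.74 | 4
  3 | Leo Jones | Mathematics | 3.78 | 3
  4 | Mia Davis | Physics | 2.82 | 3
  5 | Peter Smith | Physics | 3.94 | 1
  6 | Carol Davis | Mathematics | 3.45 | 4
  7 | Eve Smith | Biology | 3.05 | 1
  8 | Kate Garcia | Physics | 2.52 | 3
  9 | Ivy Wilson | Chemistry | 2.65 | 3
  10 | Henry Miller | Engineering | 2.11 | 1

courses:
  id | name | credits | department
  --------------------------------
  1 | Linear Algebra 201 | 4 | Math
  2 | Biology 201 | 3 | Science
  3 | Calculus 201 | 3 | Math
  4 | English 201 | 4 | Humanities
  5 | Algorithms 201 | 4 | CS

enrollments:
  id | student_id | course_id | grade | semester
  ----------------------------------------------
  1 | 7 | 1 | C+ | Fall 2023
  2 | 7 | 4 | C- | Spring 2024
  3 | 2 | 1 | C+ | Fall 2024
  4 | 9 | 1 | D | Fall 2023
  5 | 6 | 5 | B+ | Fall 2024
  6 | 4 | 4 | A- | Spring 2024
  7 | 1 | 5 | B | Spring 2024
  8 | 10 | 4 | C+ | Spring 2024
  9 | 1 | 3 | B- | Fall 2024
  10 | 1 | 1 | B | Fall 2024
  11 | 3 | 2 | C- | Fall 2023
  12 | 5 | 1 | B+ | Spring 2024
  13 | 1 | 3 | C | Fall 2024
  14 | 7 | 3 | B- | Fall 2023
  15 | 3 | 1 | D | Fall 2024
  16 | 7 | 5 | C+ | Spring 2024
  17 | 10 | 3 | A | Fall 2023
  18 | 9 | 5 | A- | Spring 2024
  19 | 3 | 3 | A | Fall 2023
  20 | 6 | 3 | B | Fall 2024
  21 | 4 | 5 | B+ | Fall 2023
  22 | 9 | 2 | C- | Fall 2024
SELECT name, credits FROM courses ORDER BY credits ASC LIMIT 3

Execution result:
name | credits
Biology 201 | 3
Calculus 201 | 3
Linear Algebra 201 | 4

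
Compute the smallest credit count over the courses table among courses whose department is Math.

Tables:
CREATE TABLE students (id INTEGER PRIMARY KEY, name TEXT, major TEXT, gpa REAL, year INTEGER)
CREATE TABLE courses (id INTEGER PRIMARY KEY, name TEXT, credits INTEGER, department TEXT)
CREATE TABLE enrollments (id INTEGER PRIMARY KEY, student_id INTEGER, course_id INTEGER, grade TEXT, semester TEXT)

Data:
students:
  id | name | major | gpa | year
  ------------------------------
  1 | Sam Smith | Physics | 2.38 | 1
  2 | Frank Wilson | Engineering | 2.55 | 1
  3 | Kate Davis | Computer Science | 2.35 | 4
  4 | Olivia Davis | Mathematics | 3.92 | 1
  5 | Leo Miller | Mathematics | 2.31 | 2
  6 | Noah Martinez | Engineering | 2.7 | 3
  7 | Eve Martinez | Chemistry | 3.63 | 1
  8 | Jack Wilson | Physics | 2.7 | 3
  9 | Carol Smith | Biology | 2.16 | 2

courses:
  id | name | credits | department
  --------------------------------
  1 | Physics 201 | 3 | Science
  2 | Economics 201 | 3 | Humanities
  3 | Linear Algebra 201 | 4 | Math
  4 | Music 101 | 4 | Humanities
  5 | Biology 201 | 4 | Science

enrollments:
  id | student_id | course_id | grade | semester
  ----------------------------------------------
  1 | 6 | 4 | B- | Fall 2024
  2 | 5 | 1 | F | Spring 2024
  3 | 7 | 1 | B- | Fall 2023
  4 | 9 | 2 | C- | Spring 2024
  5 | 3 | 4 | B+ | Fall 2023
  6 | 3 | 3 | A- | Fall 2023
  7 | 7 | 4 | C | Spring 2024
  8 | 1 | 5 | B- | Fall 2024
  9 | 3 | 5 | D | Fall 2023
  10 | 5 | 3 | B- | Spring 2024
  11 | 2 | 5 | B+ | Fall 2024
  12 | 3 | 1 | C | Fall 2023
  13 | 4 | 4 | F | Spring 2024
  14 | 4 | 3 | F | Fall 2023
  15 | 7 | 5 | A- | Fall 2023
SELECT MIN(credits) FROM courses WHERE department = 'Math'

Execution result:
4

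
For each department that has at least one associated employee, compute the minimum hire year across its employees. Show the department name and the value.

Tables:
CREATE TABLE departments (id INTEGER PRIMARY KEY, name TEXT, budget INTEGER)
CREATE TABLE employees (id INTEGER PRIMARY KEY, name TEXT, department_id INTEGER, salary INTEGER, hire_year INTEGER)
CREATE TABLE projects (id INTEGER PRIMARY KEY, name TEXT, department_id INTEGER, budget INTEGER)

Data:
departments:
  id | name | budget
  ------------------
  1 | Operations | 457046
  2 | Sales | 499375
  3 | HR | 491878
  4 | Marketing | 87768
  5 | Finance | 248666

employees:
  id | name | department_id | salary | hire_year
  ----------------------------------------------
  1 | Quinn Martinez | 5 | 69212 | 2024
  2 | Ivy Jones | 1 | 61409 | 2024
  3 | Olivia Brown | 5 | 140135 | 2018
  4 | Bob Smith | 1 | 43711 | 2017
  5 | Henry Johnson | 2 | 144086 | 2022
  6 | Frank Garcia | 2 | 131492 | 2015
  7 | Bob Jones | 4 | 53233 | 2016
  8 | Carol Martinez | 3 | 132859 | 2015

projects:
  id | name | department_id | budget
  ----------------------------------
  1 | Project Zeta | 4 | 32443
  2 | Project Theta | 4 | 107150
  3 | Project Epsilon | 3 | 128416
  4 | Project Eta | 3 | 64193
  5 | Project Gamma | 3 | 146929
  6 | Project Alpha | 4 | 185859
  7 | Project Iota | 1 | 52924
SELECT p.name, MIN(c.hire_year) AS min_hire_year FROM employees c JOIN departments p ON c.department_id = p.id GROUP BY p.id, p.name

Execution result:
name | min_hire_year
Operations | 2017
Sales | 2015
HR | 2015
Marketing | 2016
Finance | 2018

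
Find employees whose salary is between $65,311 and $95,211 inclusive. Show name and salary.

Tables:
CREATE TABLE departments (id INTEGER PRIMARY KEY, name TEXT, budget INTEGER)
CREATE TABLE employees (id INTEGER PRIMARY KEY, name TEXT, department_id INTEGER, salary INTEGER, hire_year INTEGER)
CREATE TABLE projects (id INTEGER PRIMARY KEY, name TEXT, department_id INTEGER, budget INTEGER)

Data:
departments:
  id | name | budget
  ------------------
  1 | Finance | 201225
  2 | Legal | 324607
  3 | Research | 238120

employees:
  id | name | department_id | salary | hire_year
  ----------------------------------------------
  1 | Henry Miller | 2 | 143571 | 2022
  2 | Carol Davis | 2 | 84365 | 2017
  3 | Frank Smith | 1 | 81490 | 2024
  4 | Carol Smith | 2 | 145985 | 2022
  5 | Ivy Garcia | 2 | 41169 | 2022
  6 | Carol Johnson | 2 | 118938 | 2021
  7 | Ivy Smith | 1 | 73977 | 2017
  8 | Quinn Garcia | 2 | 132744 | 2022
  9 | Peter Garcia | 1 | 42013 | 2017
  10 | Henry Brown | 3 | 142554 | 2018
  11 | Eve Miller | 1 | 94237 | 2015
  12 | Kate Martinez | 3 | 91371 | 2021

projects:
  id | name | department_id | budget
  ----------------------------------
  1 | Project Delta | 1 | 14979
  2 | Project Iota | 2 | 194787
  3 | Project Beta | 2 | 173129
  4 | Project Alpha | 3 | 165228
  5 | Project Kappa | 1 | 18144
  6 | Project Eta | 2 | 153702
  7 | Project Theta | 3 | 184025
SELECT name, salary FROM employees WHERE salary BETWEEN 65311 AND 95211

Execution result:
name | salary
Carol Davis | 84365
Frank Smith | 81490
Ivy Smith | 73977
Eve Miller | 94237
Kate Martinez | 91371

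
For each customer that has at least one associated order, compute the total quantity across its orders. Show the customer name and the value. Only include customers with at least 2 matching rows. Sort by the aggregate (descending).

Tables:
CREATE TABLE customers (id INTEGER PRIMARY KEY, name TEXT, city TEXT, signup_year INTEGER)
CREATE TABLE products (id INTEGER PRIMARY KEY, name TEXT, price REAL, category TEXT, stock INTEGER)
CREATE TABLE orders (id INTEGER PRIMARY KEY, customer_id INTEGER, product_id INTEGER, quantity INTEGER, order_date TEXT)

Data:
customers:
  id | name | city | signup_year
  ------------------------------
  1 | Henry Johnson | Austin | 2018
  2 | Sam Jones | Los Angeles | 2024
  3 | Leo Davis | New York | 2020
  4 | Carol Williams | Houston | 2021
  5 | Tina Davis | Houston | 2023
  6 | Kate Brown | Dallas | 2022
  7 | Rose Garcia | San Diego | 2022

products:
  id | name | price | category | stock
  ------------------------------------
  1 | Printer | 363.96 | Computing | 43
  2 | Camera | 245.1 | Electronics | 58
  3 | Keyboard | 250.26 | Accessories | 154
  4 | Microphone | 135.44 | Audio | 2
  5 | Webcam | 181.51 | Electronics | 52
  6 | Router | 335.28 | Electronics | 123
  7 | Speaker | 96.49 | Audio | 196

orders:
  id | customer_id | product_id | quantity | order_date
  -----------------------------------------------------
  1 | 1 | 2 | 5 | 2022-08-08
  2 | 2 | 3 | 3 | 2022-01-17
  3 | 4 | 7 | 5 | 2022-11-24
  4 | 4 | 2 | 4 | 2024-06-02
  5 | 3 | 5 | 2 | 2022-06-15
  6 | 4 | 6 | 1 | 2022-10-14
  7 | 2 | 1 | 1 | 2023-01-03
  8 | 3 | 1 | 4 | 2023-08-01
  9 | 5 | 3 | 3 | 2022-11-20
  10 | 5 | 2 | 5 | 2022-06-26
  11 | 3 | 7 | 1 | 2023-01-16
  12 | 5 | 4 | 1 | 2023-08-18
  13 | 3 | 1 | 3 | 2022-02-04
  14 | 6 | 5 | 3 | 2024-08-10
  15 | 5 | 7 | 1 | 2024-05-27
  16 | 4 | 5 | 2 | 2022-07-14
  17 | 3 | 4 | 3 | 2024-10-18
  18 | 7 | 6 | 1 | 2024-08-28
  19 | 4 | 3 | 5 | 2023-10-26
SELECT p.name, SUM(c.quantity) AS sum_quantity FROM orders c JOIN customers p ON c.customer_id = p.id GROUP BY p.id, p.name HAVING COUNT(*) >= 2 ORDER BY sum_quantity DESC

Execution result:
name | sum_quantity
Carol Williams | 17
Leo Davis | 13
Tina Davis | 10
Sam Jones | 4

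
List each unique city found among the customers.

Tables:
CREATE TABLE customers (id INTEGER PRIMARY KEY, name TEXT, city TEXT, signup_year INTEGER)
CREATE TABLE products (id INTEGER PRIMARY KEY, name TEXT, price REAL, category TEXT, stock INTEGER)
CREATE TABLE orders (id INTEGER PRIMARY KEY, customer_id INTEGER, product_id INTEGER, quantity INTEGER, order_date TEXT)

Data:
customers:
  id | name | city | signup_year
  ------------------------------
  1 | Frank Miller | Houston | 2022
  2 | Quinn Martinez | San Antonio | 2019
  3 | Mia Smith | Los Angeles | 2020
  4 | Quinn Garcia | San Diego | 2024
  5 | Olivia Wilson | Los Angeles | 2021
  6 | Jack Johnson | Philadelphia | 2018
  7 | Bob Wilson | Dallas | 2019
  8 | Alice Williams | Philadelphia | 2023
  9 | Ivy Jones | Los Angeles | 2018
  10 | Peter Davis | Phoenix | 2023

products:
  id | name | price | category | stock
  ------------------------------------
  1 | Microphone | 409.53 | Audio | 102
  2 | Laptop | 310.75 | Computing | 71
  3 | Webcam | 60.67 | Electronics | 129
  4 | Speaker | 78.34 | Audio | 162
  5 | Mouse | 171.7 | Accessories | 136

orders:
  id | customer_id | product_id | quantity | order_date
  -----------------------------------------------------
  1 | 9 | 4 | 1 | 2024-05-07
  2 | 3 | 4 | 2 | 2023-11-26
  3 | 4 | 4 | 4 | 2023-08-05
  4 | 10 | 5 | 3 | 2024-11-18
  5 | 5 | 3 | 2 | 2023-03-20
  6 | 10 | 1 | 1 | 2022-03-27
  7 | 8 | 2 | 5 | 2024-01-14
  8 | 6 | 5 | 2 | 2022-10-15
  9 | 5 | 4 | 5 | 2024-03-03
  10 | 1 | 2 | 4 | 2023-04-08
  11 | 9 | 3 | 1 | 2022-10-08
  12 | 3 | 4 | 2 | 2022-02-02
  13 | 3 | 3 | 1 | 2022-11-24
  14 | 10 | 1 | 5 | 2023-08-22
SELECT DISTINCT city FROM customers

Execution result:
city
Houston
San Antonio
Los Angeles
San Diego
Philadelphia
Dallas
Phoenix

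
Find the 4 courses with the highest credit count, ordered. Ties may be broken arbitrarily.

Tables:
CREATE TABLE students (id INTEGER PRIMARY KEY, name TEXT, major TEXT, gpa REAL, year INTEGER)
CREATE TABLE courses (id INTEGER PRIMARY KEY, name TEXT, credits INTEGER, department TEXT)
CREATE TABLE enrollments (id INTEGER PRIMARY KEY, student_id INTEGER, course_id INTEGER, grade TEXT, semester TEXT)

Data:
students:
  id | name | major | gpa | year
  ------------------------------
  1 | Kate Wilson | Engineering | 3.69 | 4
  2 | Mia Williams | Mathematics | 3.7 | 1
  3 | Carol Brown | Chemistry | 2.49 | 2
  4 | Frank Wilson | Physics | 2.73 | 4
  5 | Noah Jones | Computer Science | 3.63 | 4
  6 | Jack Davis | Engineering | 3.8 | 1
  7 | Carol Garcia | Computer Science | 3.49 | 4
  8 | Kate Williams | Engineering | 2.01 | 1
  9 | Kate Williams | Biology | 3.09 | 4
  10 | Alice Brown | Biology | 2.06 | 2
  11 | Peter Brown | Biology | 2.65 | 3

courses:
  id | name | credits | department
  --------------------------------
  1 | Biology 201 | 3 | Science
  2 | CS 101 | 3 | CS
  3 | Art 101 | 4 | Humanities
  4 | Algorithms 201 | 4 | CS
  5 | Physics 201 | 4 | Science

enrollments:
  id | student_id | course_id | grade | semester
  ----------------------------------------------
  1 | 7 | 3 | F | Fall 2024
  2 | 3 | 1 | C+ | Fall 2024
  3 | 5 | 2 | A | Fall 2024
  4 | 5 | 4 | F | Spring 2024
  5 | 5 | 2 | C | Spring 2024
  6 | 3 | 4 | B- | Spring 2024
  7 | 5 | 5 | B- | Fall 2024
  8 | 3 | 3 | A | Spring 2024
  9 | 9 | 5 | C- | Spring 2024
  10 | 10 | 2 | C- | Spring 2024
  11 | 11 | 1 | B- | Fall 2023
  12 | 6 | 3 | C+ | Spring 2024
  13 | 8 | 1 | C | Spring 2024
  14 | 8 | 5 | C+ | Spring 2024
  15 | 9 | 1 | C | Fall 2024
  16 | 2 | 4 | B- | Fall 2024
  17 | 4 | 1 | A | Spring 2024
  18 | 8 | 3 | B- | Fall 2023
SELECT name, credits FROM courses ORDER BY credits DESC LIMIT 4

Execution result:
name | credits
Art 101 | 4
Algorithms 201 | 4
Physics 201 | 4
Biology 201 | 3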